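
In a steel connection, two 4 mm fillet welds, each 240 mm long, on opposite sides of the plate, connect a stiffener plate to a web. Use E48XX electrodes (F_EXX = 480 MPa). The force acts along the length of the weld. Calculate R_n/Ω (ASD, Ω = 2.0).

R_n/Ω ≈ 195 kN

Effective throat t_e = 0.707 × 4 = 2.828 mm.
Total length L = 480 mm; A_we = 2.828 × 480 = 1357 mm².
F_nw = 0.6 F_EXX = 0.6 × 480 = 288 MPa.
R_n = 288 × 1357 × 10⁻³ = 390.9 kN; R_n/Ω = 390.9/2.0 = 195.5 kN.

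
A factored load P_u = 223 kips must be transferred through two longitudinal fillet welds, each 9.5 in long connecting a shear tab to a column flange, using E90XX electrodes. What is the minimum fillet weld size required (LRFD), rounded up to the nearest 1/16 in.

E90XX → F_EXX = 90 ksi.
Total weld length L = 19 in.
Required throat t_e = P_u / (φ × 0.6 F_EXX × L) = 223 / (0.75 × 0.6 × 90 × 19) = 0.2898 in.
Required leg w = t_e / 0.707 = 0.4099 in → use 7/16 in.

w = 7/16 in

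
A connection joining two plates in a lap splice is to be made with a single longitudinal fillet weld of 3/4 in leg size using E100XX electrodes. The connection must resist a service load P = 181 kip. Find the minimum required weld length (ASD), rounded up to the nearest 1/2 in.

E100XX → F_EXX = 100 ksi.
Throat t_e = 0.707 × 0.75 = 0.5302 in.
r_n/Ω = (0.6 × 100 × 0.5302) / 2.0 = 15.91 kip/in.
L_req = P / (r_n/Ω) = 181 / 15.91 = 11.38 in total.
Round up → use L = 11.5 in.

L = 11.5 in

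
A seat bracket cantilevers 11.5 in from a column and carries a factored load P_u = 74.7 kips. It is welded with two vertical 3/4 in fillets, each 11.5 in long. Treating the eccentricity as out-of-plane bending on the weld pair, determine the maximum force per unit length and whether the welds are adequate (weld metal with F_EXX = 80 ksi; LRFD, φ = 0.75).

f_max ≈ 19.8 kip/in; NOT adequate

L_w = 2 × 11.5 = 23 in; section modulus (unit throat) S = 2 × L²/6 = 44.08 in².
Direct shear f_v = P/L_w = 74.7/23 = 3.248 kip/in.
Moment M = P × e = 74.7 × 11.5 = 859.05 kip·in; bending f_b = M/S = 19.49 kip/in.
f_max = √(f_v² + f_b²) = √(3.248² + 19.49²) = 19.76 kip/in.
φr_n = 0.75 × 0.6 × 80 × (0.707 × 0.75) = 19.09 kip/in → NOT adequate.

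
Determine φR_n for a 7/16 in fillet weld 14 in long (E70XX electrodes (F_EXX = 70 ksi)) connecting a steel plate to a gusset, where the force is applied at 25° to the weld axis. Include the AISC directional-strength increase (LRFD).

t_e = 0.707 × 0.4375 = 0.3093 in; A_we = 0.3093 × 14 = 4.33 in².
Directional factor: 1.0 + 0.5 sin^1.5(25°) = 1.137.
F_nw = 0.6 × 70 × 1.137 = 47.77 ksi.
φR_n = 0.75 × 47.77 × 4.33 = 155.1 kips.

φR_n ≈ 155 kips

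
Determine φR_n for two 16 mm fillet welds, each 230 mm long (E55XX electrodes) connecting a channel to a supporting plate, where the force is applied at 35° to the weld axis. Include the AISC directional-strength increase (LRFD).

φR_n ≈ 1570 kN

E55XX → F_EXX = 550 MPa.
t_e = 0.707 × 16 = 11.31 mm; A_we = 11.31 × 460 = 5204 mm².
Directional factor: 1.0 + 0.5 sin^1.5(35°) = 1.217.
F_nw = 0.6 × 550 × 1.217 = 401.7 MPa.
φR_n = 0.75 × 401.7 × 5204 × 10⁻³ = 1568 kN.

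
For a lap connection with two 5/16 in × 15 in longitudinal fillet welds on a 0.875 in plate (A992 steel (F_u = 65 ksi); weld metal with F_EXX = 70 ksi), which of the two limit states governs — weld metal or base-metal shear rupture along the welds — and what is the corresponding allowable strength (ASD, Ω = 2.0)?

t_e = 0.707 × 0.3125 = 0.2209 in; L = 30 in.
Weld metal: R_n/Ω = (1/2.0) × 0.6 × 70 × 0.2209 × 30 = 139.2 kips.
Base metal (shear rupture): R_n/Ω = (1/2.0) × 0.6 × 65 × 0.875 × 30 = 511.9 kips.
Governing: weld metal.

R_n/Ω ≈ 139 kips (weld metal governs)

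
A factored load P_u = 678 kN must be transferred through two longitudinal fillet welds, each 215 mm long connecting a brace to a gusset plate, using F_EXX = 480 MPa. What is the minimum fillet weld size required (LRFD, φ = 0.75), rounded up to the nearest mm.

w = 11 mm

Total weld length L = 430 mm.
Required throat t_e = P_u / (φ × 0.6 F_EXX × L) = 678 / (0.75 × 0.6 × 480 × 430 × 10⁻³) = 7.3 mm.
Required leg w = t_e / 0.707 = 10.32 mm → use 11 mm.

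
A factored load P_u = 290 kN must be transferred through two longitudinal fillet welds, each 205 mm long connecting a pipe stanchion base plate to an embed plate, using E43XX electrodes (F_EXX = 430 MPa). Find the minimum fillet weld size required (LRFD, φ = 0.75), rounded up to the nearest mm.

Total weld length L = 410 mm.
Required throat t_e = P_u / (φ × 0.6 F_EXX × L) = 290 / (0.75 × 0.6 × 430 × 410 × 10⁻³) = 3.655 mm.
Required leg w = t_e / 0.707 = 5.17 mm → use 6 mm.

w = 6 mm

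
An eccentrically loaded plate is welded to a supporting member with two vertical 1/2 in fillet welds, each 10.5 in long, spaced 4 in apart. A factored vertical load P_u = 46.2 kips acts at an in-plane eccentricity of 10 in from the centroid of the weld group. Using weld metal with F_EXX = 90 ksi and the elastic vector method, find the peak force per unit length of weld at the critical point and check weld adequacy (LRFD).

f_max ≈ 10.4 kip/in; adequate

Total weld length L_w = 21 in. Treat welds as unit-width lines.
Polar moment about centroid: J = 2[d³/12 + d(b/2)²] = 2[10.5³/12 + 10.5×2²] = 276.9 in³.
Direct shear f_v = P/L_w = 46.2 / 21 = 2.2 kip/in (vertical).
Torsion M = P·e = 46.2 × 10 = 462 kip·in.
Critical point at (x, y) = (2, 5.25) from centroid. f_tx = M·y/J = 8.758 kip/in; f_ty = M·x/J = 3.336 kip/in.
Resultant f_max = √[f_tx² + (f_v + f_ty)²] = √[8.758² + (2.2 + 3.336)²] = 10.36 kip/in.
Capacity per unit length: φr_n = 0.75 × 0.6 × 90 × (0.707 × 0.5) = 14.32 kip/in.
10.36 ≤ 14.32 → adequate.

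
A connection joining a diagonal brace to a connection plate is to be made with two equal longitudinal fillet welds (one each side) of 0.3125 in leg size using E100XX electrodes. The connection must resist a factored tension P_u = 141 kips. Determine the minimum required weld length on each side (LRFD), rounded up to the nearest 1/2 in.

E100XX → F_EXX = 100 ksi.
Throat t_e = 0.707 × 0.3125 = 0.2209 in.
φr_n = 0.75 × 0.6 × 100 × 0.2209 = 9.942 kips/in.
L_req = P_u / φr_n = 141 / 9.942 = 14.18 in total.
Per side: 14.18 / 2 = 7.091 in.
Round up → use L = 7.5 in on each side.

L = 7.5 in on each side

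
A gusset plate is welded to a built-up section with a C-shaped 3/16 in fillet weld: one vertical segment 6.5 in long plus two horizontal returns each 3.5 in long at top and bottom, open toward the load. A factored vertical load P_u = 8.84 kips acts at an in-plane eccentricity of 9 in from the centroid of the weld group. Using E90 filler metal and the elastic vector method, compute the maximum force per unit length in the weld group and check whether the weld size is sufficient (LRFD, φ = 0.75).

E90XX → F_EXX = 90 ksi.
Total weld length L_w = 13.5 in. Treat welds as unit-width lines.
Centroid: x̄ = 2×3.5×1.75 / 13.5 = 0.9074 in from the vertical weld.
Polar moment about centroid: J = I_x + I_y = [6.5³/12 + 2×3.5×3.25²] + [6.5×0.9074² + 2(3.5³/12 + 3.5×0.8426²)] = 114.3 in³.
Direct shear f_v = P/L_w = 8.84 / 13.5 = 0.6548 kip/in (vertical).
Torsion M = P·e = 8.84 × 9 = 79.56 kip·in.
Critical point at (x, y) = (2.593, 3.25) from centroid. f_tx = M·y/J = 2.262 kip/in; f_ty = M·x/J = 1.805 kip/in.
Resultant f_max = √[f_tx² + (f_v + f_ty)²] = √[2.262² + (0.6548 + 1.805)²] = 3.342 kip/in.
Capacity per unit length: φr_n = 0.75 × 0.6 × 90 × (0.707 × 0.1875) = 5.369 kip/in.
3.342 ≤ 5.369 → adequate.

f_max ≈ 3.34 kip/in; adequate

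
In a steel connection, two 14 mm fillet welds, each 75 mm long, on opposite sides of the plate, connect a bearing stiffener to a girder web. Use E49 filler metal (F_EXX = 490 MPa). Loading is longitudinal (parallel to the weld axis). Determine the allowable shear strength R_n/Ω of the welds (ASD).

Effective throat t_e = 0.707 × 14 = 9.898 mm.
Total length L = 150 mm; A_we = 9.898 × 150 = 1485 mm².
F_nw = 0.6 F_EXX = 0.6 × 490 = 294 MPa.
R_n = 294 × 1485 × 10⁻³ = 436.5 kN; R_n/Ω = 436.5/2.0 = 218.3 kN.

R_n/Ω ≈ 218 kN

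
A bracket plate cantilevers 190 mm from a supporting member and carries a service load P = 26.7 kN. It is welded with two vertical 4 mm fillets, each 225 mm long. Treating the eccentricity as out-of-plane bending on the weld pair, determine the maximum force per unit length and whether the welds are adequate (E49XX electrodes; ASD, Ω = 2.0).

E49XX → F_EXX = 490 MPa.
L_w = 2 × 225 = 450 mm; section modulus (unit throat) S = 2 × L²/6 = 16880 mm².
Direct shear f_v = P/L_w = 26.7×10³/450 = 59.33 N/mm.
Moment M = P × e = 26.7×10³ × 190 = 5073000 N·mm; bending f_b = M/S = 300.6 N/mm.
f_max = √(f_v² + f_b²) = √(59.33² + 300.6²) = 306.4 N/mm.
r_n/Ω = (1/2.0) × 0.6 × 490 × (0.707 × 4) = 415.7 N/mm → adequate.

f_max ≈ 306 N/mm; adequate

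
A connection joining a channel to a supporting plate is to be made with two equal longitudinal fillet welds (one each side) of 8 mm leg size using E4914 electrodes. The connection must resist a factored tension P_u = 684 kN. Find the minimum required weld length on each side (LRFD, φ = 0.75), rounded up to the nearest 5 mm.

L = 275 mm on each side

E49XX → F_EXX = 490 MPa.
Throat t_e = 0.707 × 8 = 5.656 mm.
φr_n = 0.75 × 0.6 × 490 × 5.656 × 10⁻³ = 1.247 kN/mm.
L_req = P_u / φr_n = 684 / 1.247 = 548.5 mm total.
Per side: 548.5 / 2 = 274.2 mm.
Round up → use L = 275 mm on each side.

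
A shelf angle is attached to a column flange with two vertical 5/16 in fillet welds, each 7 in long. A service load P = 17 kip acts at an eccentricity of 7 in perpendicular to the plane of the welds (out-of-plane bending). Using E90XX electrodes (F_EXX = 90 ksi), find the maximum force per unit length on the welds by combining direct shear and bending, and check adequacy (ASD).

L_w = 2 × 7 = 14 in; section modulus (unit throat) S = 2 × L²/6 = 16.33 in².
Direct shear f_v = P/L_w = 17/14 = 1.214 kip/in.
Moment M = P × e = 17 × 7 = 119 kip·in; bending f_b = M/S = 7.286 kip/in.
f_max = √(f_v² + f_b²) = √(1.214² + 7.286²) = 7.386 kip/in.
r_n/Ω = (1/2.0) × 0.6 × 90 × (0.707 × 0.3125) = 5.965 kip/in → NOT adequate.

f_max ≈ 7.39 kip/in; NOT adequate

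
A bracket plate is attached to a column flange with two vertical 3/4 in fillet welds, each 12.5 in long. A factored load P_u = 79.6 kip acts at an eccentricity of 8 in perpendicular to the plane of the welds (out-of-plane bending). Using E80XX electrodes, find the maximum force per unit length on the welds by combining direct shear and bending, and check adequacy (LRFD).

E80XX → F_EXX = 80 ksi.
L_w = 2 × 12.5 = 25 in; section modulus (unit throat) S = 2 × L²/6 = 52.08 in².
Direct shear f_v = P/L_w = 79.6/25 = 3.184 kip/in.
Moment M = P × e = 79.6 × 8 = 636.8 kip·in; bending f_b = M/S = 12.23 kip/in.
f_max = √(f_v² + f_b²) = √(3.184² + 12.23²) = 12.63 kip/in.
φr_n = 0.75 × 0.6 × 80 × (0.707 × 0.75) = 19.09 kip/in → adequate.

f_max ≈ 12.6 kip/in; adequate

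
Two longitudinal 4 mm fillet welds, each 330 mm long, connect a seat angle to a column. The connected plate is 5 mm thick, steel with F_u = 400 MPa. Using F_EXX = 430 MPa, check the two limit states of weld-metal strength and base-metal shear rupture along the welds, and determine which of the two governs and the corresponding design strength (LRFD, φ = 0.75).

φR_n ≈ 361 kN (weld metal governs)

t_e = 0.707 × 4 = 2.828 mm; L = 660 mm.
Weld metal: φR_n = 0.75 × 0.6 × 430 × 2.828 × 660 × 10⁻³ = 361.2 kN.
Base metal (shear rupture): φR_n = 0.75 × 0.6 × 400 × 5 × 660 × 10⁻³ = 594 kN.
Governing: weld metal.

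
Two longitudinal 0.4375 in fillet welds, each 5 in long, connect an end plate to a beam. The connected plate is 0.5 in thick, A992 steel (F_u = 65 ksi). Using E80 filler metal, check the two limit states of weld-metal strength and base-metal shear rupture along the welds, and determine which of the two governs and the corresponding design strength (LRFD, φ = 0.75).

E80XX → F_EXX = 80 ksi.
t_e = 0.707 × 0.4375 = 0.3093 in; L = 10 in.
Weld metal: φR_n = 0.75 × 0.6 × 80 × 0.3093 × 10 = 111.4 kips.
Base metal (shear rupture): φR_n = 0.75 × 0.6 × 65 × 0.5 × 10 = 146.2 kips.
Governing: weld metal.

φR_n ≈ 111 kips (weld metal governs)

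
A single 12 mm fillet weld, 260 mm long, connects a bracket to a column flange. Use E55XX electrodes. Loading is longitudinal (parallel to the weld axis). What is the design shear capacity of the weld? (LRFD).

E55XX → F_EXX = 550 MPa.
Effective throat t_e = 0.707 × 12 = 8.484 mm.
Total length L = 260 mm; A_we = 8.484 × 260 = 2206 mm².
F_nw = 0.6 F_EXX = 0.6 × 550 = 330 MPa.
φR_n = 0.75 × 330 × 2206 × 10⁻³ = 545.9 kN.

φR_n ≈ 546 kN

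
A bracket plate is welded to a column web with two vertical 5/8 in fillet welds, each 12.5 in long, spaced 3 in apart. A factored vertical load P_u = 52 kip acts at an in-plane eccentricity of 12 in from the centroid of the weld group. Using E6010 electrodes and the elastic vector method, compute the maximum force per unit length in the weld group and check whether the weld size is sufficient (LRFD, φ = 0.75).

E60XX → F_EXX = 60 ksi.
Total weld length L_w = 25 in. Treat welds as unit-width lines.
Polar moment about centroid: J = 2[d³/12 + d(b/2)²] = 2[12.5³/12 + 12.5×1.5²] = 381.8 in³.
Direct shear f_v = P/L_w = 52 / 25 = 2.08 kip/in (vertical).
Torsion M = P·e = 52 × 12 = 624 kip·in.
Critical point at (x, y) = (1.5, 6.25) from centroid. f_tx = M·y/J = 10.22 kip/in; f_ty = M·x/J = 2.452 kip/in.
Resultant f_max = √[f_tx² + (f_v + f_ty)²] = √[10.22² + (2.08 + 2.452)²] = 11.18 kip/in.
Capacity per unit length: φr_n = 0.75 × 0.6 × 60 × (0.707 × 0.625) = 11.93 kip/in.
11.18 ≤ 11.93 → adequate.

f_max ≈ 11.2 kip/in; adequate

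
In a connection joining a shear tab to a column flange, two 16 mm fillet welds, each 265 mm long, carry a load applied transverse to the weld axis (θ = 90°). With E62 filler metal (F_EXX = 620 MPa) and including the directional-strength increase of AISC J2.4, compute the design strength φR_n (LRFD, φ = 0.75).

φR_n ≈ 2510 kN

t_e = 0.707 × 16 = 11.31 mm; A_we = 11.31 × 530 = 5995 mm².
Directional factor: 1.0 + 0.5 sin^1.5(90°) = 1.5.
F_nw = 0.6 × 620 × 1.5 = 558 MPa.
φR_n = 0.75 × 558 × 5995 × 10⁻³ = 2509 kN.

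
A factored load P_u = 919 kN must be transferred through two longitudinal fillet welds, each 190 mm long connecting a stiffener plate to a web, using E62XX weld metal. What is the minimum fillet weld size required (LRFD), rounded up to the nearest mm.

E62XX → F_EXX = 620 MPa.
Total weld length L = 380 mm.
Required throat t_e = P_u / (φ × 0.6 F_EXX × L) = 919 / (0.75 × 0.6 × 620 × 380 × 10⁻³) = 8.668 mm.
Required leg w = t_e / 0.707 = 12.26 mm → use 13 mm.

w = 13 mm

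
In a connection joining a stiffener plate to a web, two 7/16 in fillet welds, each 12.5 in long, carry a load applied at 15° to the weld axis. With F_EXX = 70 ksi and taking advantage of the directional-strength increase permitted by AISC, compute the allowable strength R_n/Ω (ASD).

t_e = 0.707 × 0.4375 = 0.3093 in; A_we = 0.3093 × 25 = 7.733 in².
Directional factor: 1.0 + 0.5 sin^1.5(15°) = 1.066.
F_nw = 0.6 × 70 × 1.066 = 44.77 ksi.
R_n/Ω = (44.77 × 7.733) / 2.0 = 173.1 kip.

R_n/Ω ≈ 173 kip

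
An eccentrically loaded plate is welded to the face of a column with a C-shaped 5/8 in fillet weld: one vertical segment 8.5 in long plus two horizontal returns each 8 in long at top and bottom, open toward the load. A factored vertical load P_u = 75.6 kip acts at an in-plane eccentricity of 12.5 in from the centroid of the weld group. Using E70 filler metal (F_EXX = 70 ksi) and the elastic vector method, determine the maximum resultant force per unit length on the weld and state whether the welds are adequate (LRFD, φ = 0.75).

f_max ≈ 15.2 kip/in; NOT adequate

Total weld length L_w = 24.5 in. Treat welds as unit-width lines.
Centroid: x̄ = 2×8×4 / 24.5 = 2.612 in from the vertical weld.
Polar moment about centroid: J = I_x + I_y = [8.5³/12 + 2×8×4.25²] + [8.5×2.612² + 2(8³/12 + 8×1.388²)] = 514.3 in³.
Direct shear f_v = P/L_w = 75.6 / 24.5 = 3.086 kip/in (vertical).
Torsion M = P·e = 75.6 × 12.5 = 945 kip·in.
Critical point at (x, y) = (5.388, 4.25) from centroid. f_tx = M·y/J = 7.809 kip/in; f_ty = M·x/J = 9.899 kip/in.
Resultant f_max = √[f_tx² + (f_v + f_ty)²] = √[7.809² + (3.086 + 9.899)²] = 15.15 kip/in.
Capacity per unit length: φr_n = 0.75 × 0.6 × 70 × (0.707 × 0.625) = 13.92 kip/in.
15.15 > 13.92 → NOT adequate.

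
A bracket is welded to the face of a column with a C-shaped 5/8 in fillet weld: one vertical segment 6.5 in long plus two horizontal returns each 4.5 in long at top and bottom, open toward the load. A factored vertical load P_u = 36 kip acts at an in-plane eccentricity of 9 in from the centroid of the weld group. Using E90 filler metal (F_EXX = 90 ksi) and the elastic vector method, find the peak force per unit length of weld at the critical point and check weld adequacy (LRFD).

Total weld length L_w = 15.5 in. Treat welds as unit-width lines.
Centroid: x̄ = 2×4.5×2.25 / 15.5 = 1.306 in from the vertical weld.
Polar moment about centroid: J = I_x + I_y = [6.5³/12 + 2×4.5×3.25²] + [6.5×1.306² + 2(4.5³/12 + 4.5×0.9435²)] = 152.2 in³.
Direct shear f_v = P/L_w = 36 / 15.5 = 2.323 kip/in (vertical).
Torsion M = P·e = 36 × 9 = 324 kip·in.
Critical point at (x, y) = (3.194, 3.25) from centroid. f_tx = M·y/J = 6.917 kip/in; f_ty = M·x/J = 6.796 kip/in.
Resultant f_max = √[f_tx² + (f_v + f_ty)²] = √[6.917² + (2.323 + 6.796)²] = 11.45 kip/in.
Capacity per unit length: φr_n = 0.75 × 0.6 × 90 × (0.707 × 0.625) = 17.9 kip/in.
11.45 ≤ 17.9 → adequate.

f_max ≈ 11.4 kip/in; adequate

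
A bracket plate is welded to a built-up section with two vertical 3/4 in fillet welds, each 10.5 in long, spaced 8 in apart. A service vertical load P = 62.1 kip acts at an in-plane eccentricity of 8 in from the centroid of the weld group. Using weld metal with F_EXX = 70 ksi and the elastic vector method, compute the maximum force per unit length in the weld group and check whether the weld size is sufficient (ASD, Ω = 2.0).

f_max ≈ 8.33 kip/in; adequate

Total weld length L_w = 21 in. Treat welds as unit-width lines.
Polar moment about centroid: J = 2[d³/12 + d(b/2)²] = 2[10.5³/12 + 10.5×4²] = 528.9 in³.
Direct shear f_v = P/L_w = 62.1 / 21 = 2.957 kip/in (vertical).
Torsion M = P·e = 62.1 × 8 = 496.8 kip·in.
Critical point at (x, y) = (4, 5.25) from centroid. f_tx = M·y/J = 4.931 kip/in; f_ty = M·x/J = 3.757 kip/in.
Resultant f_max = √[f_tx² + (f_v + f_ty)²] = √[4.931² + (2.957 + 3.757)²] = 8.33 kip/in.
Capacity per unit length: r_n/Ω = (1/2.0) × 0.6 × 70 × (0.707 × 0.75) = 11.14 kip/in.
8.33 ≤ 11.14 → adequate.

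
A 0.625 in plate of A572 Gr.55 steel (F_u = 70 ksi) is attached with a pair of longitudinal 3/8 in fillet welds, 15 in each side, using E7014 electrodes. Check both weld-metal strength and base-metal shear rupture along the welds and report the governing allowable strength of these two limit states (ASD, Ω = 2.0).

E70XX → F_EXX = 70 ksi.
t_e = 0.707 × 0.375 = 0.2651 in; L = 30 in.
Weld metal: R_n/Ω = (1/2.0) × 0.6 × 70 × 0.2651 × 30 = 167 kip.
Base metal (shear rupture): R_n/Ω = (1/2.0) × 0.6 × 70 × 0.625 × 30 = 393.8 kip.
Governing: weld metal.

R_n/Ω ≈ 167 kip (weld metal governs)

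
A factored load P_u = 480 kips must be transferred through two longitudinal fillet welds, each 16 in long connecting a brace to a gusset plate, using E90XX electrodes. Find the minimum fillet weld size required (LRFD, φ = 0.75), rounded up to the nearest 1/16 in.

E90XX → F_EXX = 90 ksi.
Total weld length L = 32 in.
Required throat t_e = P_u / (φ × 0.6 F_EXX × L) = 480 / (0.75 × 0.6 × 90 × 32) = 0.3704 in.
Required leg w = t_e / 0.707 = 0.5239 in → use 9/16 in.

w = 9/16 in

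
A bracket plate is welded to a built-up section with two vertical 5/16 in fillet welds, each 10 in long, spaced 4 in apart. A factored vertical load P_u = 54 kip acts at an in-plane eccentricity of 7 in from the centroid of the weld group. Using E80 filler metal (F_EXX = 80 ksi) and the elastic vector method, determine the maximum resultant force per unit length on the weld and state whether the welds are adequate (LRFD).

Total weld length L_w = 20 in. Treat welds as unit-width lines.
Polar moment about centroid: J = 2[d³/12 + d(b/2)²] = 2[10³/12 + 10×2²] = 246.7 in³.
Direct shear f_v = P/L_w = 54 / 20 = 2.7 kip/in (vertical).
Torsion M = P·e = 54 × 7 = 378 kip·in.
Critical point at (x, y) = (2, 5) from centroid. f_tx = M·y/J = 7.662 kip/in; f_ty = M·x/J = 3.065 kip/in.
Resultant f_max = √[f_tx² + (f_v + f_ty)²] = √[7.662² + (2.7 + 3.065)²] = 9.589 kip/in.
Capacity per unit length: φr_n = 0.75 × 0.6 × 80 × (0.707 × 0.3125) = 7.954 kip/in.
9.589 > 7.954 → NOT adequate.

f_max ≈ 9.59 kip/in; NOT adequate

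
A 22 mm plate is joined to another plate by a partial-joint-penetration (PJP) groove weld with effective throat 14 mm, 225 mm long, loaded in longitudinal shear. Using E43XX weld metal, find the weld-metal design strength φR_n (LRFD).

E43XX → F_EXX = 430 MPa.
Effective throat (given) t_e = 14 mm.
A_we = 14 × 225 = 3150 mm².
F_nw = 0.6 F_EXX = 258 MPa.
φR_n = 0.75 × 258 × 3150 × 10⁻³ = 609.5 kN.

φR_n ≈ 610 kN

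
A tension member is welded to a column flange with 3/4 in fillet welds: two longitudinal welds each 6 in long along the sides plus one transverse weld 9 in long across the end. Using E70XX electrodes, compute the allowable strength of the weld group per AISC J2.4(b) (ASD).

E70XX → F_EXX = 70 ksi.
t_e = 0.707 × 0.75 = 0.5302 in.
R_nwl = 0.6 × 70 × 0.5302 × 12 = 267.2 kip (longitudinal, 2 welds).
R_nwt = 0.6 × 70 × 0.5302 × 9 = 200.4 kip (transverse, base value).
(i) R_nwl + R_nwt = 467.7 kip; (ii) 0.85 R_nwl + 1.5 R_nwt = 527.8 kip.
R_n = max = 527.8 kip [governs: (ii)]; R_n/Ω = 263.9 kip.

R_n/Ω ≈ 264 kip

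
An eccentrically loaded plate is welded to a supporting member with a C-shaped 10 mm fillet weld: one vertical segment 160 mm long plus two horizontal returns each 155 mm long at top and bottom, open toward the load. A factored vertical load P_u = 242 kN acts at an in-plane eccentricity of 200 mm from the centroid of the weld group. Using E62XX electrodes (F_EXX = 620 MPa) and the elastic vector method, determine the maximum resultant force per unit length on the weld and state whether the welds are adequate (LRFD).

f_max ≈ 2200 N/mm; NOT adequate

Total weld length L_w = 470 mm. Treat welds as unit-width lines.
Centroid: x̄ = 2×155×77.5 / 470 = 51.12 mm from the vertical weld.
Polar moment about centroid: J = I_x + I_y = [160³/12 + 2×155×80²] + [160×51.12² + 2(155³/12 + 155×26.38²)] = 3580000 mm³.
Direct shear f_v = P/L_w = 242×10³ / 470 = 514.9 N/mm (vertical).
Torsion M = P·e = 242×10³ × 200 = 48400000 N·mm.
Critical point at (x, y) = (103.9, 80) from centroid. f_tx = M·y/J = 1082 N/mm; f_ty = M·x/J = 1405 N/mm.
Resultant f_max = √[f_tx² + (f_v + f_ty)²] = √[1082² + (514.9 + 1405)²] = 2203 N/mm.
Capacity per unit length: φr_n = 0.75 × 0.6 × 620 × (0.707 × 10) = 1973 N/mm.
2203 > 1973 → NOT adequate.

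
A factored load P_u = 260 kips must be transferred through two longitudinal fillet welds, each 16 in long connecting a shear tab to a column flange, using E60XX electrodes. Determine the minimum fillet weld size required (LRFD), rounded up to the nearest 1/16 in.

w = 7/16 in

E60XX → F_EXX = 60 ksi.
Total weld length L = 32 in.
Required throat t_e = P_u / (φ × 0.6 F_EXX × L) = 260 / (0.75 × 0.6 × 60 × 32) = 0.3009 in.
Required leg w = t_e / 0.707 = 0.4256 in → use 7/16 in.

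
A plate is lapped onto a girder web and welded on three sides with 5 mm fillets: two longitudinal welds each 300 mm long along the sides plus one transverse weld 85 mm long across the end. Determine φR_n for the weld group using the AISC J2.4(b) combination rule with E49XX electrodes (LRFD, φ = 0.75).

E49XX → F_EXX = 490 MPa.
t_e = 0.707 × 5 = 3.535 mm.
R_nwl = 0.6 × 490 × 3.535 × 600 × 10⁻³ = 623.6 kN (longitudinal, 2 welds).
R_nwt = 0.6 × 490 × 3.535 × 85 × 10⁻³ = 88.34 kN (transverse, base value).
(i) R_nwl + R_nwt = 711.9 kN; (ii) 0.85 R_nwl + 1.5 R_nwt = 662.5 kN.
R_n = max = 711.9 kN [governs: (i)]; φR_n = 533.9 kN.

φR_n ≈ 534 kN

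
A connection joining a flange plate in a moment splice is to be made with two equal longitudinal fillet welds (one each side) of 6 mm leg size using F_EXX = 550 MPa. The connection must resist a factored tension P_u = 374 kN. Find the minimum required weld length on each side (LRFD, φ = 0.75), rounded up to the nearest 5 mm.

L = 180 mm on each side

Throat t_e = 0.707 × 6 = 4.242 mm.
φr_n = 0.75 × 0.6 × 550 × 4.242 × 10⁻³ = 1.05 kN/mm.
L_req = P_u / φr_n = 374 / 1.05 = 356.2 mm total.
Per side: 356.2 / 2 = 178.1 mm.
Round up → use L = 180 mm on each side.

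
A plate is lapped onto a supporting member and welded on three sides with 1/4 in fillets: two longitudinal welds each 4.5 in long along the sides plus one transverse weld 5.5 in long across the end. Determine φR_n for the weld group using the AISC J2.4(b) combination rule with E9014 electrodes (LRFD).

E90XX → F_EXX = 90 ksi.
t_e = 0.707 × 0.25 = 0.1767 in.
R_nwl = 0.6 × 90 × 0.1767 × 9 = 85.9 kips (longitudinal, 2 welds).
R_nwt = 0.6 × 90 × 0.1767 × 5.5 = 52.49 kips (transverse, base value).
(i) R_nwl + R_nwt = 138.4 kips; (ii) 0.85 R_nwl + 1.5 R_nwt = 151.8 kips.
R_n = max = 151.8 kips [governs: (ii)]; φR_n = 113.8 kips.

φR_n ≈ 114 kips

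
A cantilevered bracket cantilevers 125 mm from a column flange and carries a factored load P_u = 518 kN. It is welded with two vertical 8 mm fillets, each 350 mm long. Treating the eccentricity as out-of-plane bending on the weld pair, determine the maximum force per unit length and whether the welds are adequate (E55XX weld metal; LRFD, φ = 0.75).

E55XX → F_EXX = 550 MPa.
L_w = 2 × 350 = 700 mm; section modulus (unit throat) S = 2 × L²/6 = 40830 mm².
Direct shear f_v = P/L_w = 518×10³/700 = 740 N/mm.
Moment M = P × e = 518×10³ × 125 = 64750000 N·mm; bending f_b = M/S = 1586 N/mm.
f_max = √(f_v² + f_b²) = √(740² + 1586²) = 1750 N/mm.
φr_n = 0.75 × 0.6 × 550 × (0.707 × 8) = 1400 N/mm → NOT adequate.

f_max ≈ 1750 N/mm; NOT adequate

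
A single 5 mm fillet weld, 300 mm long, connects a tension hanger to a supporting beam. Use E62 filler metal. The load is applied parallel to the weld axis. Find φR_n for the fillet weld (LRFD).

E62XX → F_EXX = 620 MPa.
Effective throat t_e = 0.707 × 5 = 3.535 mm.
Total length L = 300 mm; A_we = 3.535 × 300 = 1060 mm².
F_nw = 0.6 F_EXX = 0.6 × 620 = 372 MPa.
φR_n = 0.75 × 372 × 1060 × 10⁻³ = 295.9 kN.

φR_n ≈ 296 kN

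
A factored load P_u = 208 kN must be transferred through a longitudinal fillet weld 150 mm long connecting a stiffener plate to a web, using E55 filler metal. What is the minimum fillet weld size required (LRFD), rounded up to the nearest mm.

E55XX → F_EXX = 550 MPa.
Total weld length L = 150 mm.
Required throat t_e = P_u / (φ × 0.6 F_EXX × L) = 208 / (0.75 × 0.6 × 550 × 150 × 10⁻³) = 5.603 mm.
Required leg w = t_e / 0.707 = 7.925 mm → use 8 mm.

w = 8 mm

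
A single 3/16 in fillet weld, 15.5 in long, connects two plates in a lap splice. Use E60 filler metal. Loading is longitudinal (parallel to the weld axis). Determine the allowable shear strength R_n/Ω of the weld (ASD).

R_n/Ω ≈ 37 kip

E60XX → F_EXX = 60 ksi.
Effective throat t_e = 0.707 × 0.1875 = 0.1326 in.
Total length L = 15.5 in; A_we = 0.1326 × 15.5 = 2.055 in².
F_nw = 0.6 F_EXX = 0.6 × 60 = 36 ksi.
R_n = 36 × 2.055 = 73.97 kip; R_n/Ω = 73.97/2.0 = 36.98 kip.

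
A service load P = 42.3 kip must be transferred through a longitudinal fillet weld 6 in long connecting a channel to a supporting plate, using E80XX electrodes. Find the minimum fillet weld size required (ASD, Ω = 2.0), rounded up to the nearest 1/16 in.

E80XX → F_EXX = 80 ksi.
Total weld length L = 6 in.
Required throat t_e = P × Ω / (0.6 F_EXX × L) = 42.3 × 2.0 / (0.6 × 80 × 6) = 0.2937 in.
Required leg w = t_e / 0.707 = 0.4155 in → use 7/16 in.

w = 7/16 in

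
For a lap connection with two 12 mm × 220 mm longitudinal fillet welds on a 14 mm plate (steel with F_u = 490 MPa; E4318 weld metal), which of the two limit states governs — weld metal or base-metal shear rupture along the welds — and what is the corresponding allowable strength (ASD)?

R_n/Ω ≈ 482 kN (weld metal governs)

E43XX → F_EXX = 430 MPa.
t_e = 0.707 × 12 = 8.484 mm; L = 440 mm.
Weld metal: R_n/Ω = (1/2.0) × 0.6 × 430 × 8.484 × 440 × 10⁻³ = 481.6 kN.
Base metal (shear rupture): R_n/Ω = (1/2.0) × 0.6 × 490 × 14 × 440 × 10⁻³ = 905.5 kN.
Governing: weld metal.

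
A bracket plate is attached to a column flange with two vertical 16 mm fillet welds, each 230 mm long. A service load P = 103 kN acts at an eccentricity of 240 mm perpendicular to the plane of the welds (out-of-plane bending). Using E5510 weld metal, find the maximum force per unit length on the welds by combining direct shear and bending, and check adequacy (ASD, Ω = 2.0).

E55XX → F_EXX = 550 MPa.
L_w = 2 × 230 = 460 mm; section modulus (unit throat) S = 2 × L²/6 = 17630 mm².
Direct shear f_v = P/L_w = 103×10³/460 = 223.9 N/mm.
Moment M = P × e = 103×10³ × 240 = 24720000 N·mm; bending f_b = M/S = 1402 N/mm.
f_max = √(f_v² + f_b²) = √(223.9² + 1402²) = 1420 N/mm.
r_n/Ω = (1/2.0) × 0.6 × 550 × (0.707 × 16) = 1866 N/mm → adequate.

f_max ≈ 1420 N/mm; adequate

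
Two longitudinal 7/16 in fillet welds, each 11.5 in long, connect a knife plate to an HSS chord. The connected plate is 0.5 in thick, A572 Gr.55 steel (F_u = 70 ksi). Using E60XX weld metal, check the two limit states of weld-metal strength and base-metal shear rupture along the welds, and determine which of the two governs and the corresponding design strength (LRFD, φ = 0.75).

E60XX → F_EXX = 60 ksi.
t_e = 0.707 × 0.4375 = 0.3093 in; L = 23 in.
Weld metal: φR_n = 0.75 × 0.6 × 60 × 0.3093 × 23 = 192.1 kips.
Base metal (shear rupture): φR_n = 0.75 × 0.6 × 70 × 0.5 × 23 = 362.2 kips.
Governing: weld metal.

φR_n ≈ 192 kips (weld metal governs)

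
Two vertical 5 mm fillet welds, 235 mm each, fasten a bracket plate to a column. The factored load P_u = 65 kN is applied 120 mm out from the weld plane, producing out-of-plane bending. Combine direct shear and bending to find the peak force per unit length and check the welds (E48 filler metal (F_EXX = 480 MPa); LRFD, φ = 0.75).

f_max ≈ 446 N/mm; adequate

L_w = 2 × 235 = 470 mm; section modulus (unit throat) S = 2 × L²/6 = 18410 mm².
Direct shear f_v = P/L_w = 65×10³/470 = 138.3 N/mm.
Moment M = P × e = 65×10³ × 120 = 7800000 N·mm; bending f_b = M/S = 423.7 N/mm.
f_max = √(f_v² + f_b²) = √(138.3² + 423.7²) = 445.7 N/mm.
φr_n = 0.75 × 0.6 × 480 × (0.707 × 5) = 763.6 N/mm → adequate.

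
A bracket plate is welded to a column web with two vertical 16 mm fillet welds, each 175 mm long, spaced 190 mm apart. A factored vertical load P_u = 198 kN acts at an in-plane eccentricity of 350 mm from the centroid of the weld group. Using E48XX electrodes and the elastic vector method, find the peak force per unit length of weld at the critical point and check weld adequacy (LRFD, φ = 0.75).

f_max ≈ 2650 N/mm; NOT adequate

E48XX → F_EXX = 480 MPa.
Total weld length L_w = 350 mm. Treat welds as unit-width lines.
Polar moment about centroid: J = 2[d³/12 + d(b/2)²] = 2[175³/12 + 175×95²] = 4052000 mm³.
Direct shear f_v = P/L_w = 198×10³ / 350 = 565.7 N/mm (vertical).
Torsion M = P·e = 198×10³ × 350 = 69300000 N·mm.
Critical point at (x, y) = (95, 87.5) from centroid. f_tx = M·y/J = 1496 N/mm; f_ty = M·x/J = 1625 N/mm.
Resultant f_max = √[f_tx² + (f_v + f_ty)²] = √[1496² + (565.7 + 1625)²] = 2653 N/mm.
Capacity per unit length: φr_n = 0.75 × 0.6 × 480 × (0.707 × 16) = 2443 N/mm.
2653 > 2443 → NOT adequate.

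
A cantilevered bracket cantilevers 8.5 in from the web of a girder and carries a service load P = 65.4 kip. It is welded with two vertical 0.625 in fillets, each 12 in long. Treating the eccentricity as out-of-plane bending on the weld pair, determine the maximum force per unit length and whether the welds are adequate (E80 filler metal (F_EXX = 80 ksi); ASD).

f_max ≈ 11.9 kip/in; NOT adequate

L_w = 2 × 12 = 24 in; section modulus (unit throat) S = 2 × L²/6 = 48 in².
Direct shear f_v = P/L_w = 65.4/24 = 2.725 kip/in.
Moment M = P × e = 65.4 × 8.5 = 555.9 kip·in; bending f_b = M/S = 11.58 kip/in.
f_max = √(f_v² + f_b²) = √(2.725² + 11.58²) = 11.9 kip/in.
r_n/Ω = (1/2.0) × 0.6 × 80 × (0.707 × 0.625) = 10.6 kip/in → NOT adequate.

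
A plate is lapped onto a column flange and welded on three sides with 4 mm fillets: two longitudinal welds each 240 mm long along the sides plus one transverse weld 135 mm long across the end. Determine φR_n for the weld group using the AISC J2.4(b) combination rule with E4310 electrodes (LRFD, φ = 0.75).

φR_n ≈ 337 kN

E43XX → F_EXX = 430 MPa.
t_e = 0.707 × 4 = 2.828 mm.
R_nwl = 0.6 × 430 × 2.828 × 480 × 10⁻³ = 350.2 kN (longitudinal, 2 welds).
R_nwt = 0.6 × 430 × 2.828 × 135 × 10⁻³ = 98.5 kN (transverse, base value).
(i) R_nwl + R_nwt = 448.7 kN; (ii) 0.85 R_nwl + 1.5 R_nwt = 445.4 kN.
R_n = max = 448.7 kN [governs: (i)]; φR_n = 336.5 kN.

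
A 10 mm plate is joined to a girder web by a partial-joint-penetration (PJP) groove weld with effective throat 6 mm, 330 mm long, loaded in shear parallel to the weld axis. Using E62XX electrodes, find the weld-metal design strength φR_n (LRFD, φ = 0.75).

φR_n ≈ 552 kN

E62XX → F_EXX = 620 MPa.
Effective throat (given) t_e = 6 mm.
A_we = 6 × 330 = 1980 mm².
F_nw = 0.6 F_EXX = 372 MPa.
φR_n = 0.75 × 372 × 1980 × 10⁻³ = 552.4 kN.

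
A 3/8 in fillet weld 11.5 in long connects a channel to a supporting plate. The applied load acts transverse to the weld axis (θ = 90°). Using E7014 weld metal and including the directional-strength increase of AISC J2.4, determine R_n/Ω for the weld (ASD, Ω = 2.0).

E70XX → F_EXX = 70 ksi.
t_e = 0.707 × 0.375 = 0.2651 in; A_we = 0.2651 × 11.5 = 3.049 in².
Directional factor: 1.0 + 0.5 sin^1.5(90°) = 1.5.
F_nw = 0.6 × 70 × 1.5 = 63 ksi.
R_n/Ω = (63 × 3.049) / 2.0 = 96.04 kips.

R_n/Ω ≈ 96 kips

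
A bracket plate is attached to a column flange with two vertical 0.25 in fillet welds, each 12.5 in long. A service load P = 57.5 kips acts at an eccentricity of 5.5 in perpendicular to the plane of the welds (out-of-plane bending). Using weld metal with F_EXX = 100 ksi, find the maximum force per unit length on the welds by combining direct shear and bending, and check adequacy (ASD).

f_max ≈ 6.49 kip/in; NOT adequate

L_w = 2 × 12.5 = 25 in; section modulus (unit throat) S = 2 × L²/6 = 52.08 in².
Direct shear f_v = P/L_w = 57.5/25 = 2.3 kip/in.
Moment M = P × e = 57.5 × 5.5 = 316.25 kip·in; bending f_b = M/S = 6.072 kip/in.
f_max = √(f_v² + f_b²) = √(2.3² + 6.072²) = 6.493 kip/in.
r_n/Ω = (1/2.0) × 0.6 × 100 × (0.707 × 0.25) = 5.302 kip/in → NOT adequate.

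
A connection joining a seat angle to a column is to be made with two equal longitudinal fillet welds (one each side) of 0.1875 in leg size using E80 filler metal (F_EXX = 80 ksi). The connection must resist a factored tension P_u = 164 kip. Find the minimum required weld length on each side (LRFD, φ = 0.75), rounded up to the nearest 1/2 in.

L = 17.5 in on each side

Throat t_e = 0.707 × 0.1875 = 0.1326 in.
φr_n = 0.75 × 0.6 × 80 × 0.1326 = 4.772 kip/in.
L_req = P_u / φr_n = 164 / 4.772 = 34.37 in total.
Per side: 34.37 / 2 = 17.18 in.
Round up → use L = 17.5 in on each side.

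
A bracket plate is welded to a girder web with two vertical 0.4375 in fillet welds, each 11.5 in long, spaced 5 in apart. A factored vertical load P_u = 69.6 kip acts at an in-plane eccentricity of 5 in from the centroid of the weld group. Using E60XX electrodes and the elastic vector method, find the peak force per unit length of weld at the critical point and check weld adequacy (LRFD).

f_max ≈ 7.25 kip/in; adequate

E60XX → F_EXX = 60 ksi.
Total weld length L_w = 23 in. Treat welds as unit-width lines.
Polar moment about centroid: J = 2[d³/12 + d(b/2)²] = 2[11.5³/12 + 11.5×2.5²] = 397.2 in³.
Direct shear f_v = P/L_w = 69.6 / 23 = 3.026 kip/in (vertical).
Torsion M = P·e = 69.6 × 5 = 348 kip·in.
Critical point at (x, y) = (2.5, 5.75) from centroid. f_tx = M·y/J = 5.037 kip/in; f_ty = M·x/J = 2.19 kip/in.
Resultant f_max = √[f_tx² + (f_v + f_ty)²] = √[5.037² + (3.026 + 2.19)²] = 7.252 kip/in.
Capacity per unit length: φr_n = 0.75 × 0.6 × 60 × (0.707 × 0.4375) = 8.351 kip/in.
7.252 ≤ 8.351 → adequate.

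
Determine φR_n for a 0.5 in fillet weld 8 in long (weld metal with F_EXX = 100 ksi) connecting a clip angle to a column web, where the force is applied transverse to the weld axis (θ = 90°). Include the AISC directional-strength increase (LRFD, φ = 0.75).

t_e = 0.707 × 0.5 = 0.3535 in; A_we = 0.3535 × 8 = 2.828 in².
Directional factor: 1.0 + 0.5 sin^1.5(90°) = 1.5.
F_nw = 0.6 × 100 × 1.5 = 90 ksi.
φR_n = 0.75 × 90 × 2.828 = 190.9 kip.

φR_n ≈ 191 kip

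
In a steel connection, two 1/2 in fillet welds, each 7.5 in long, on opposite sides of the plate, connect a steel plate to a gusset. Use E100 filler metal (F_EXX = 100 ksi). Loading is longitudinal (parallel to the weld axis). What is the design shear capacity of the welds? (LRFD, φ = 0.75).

φR_n ≈ 239 kip

Effective throat t_e = 0.707 × 0.5 = 0.3535 in.
Total length L = 15 in; A_we = 0.3535 × 15 = 5.302 in².
F_nw = 0.6 F_EXX = 0.6 × 100 = 60 ksi.
φR_n = 0.75 × 60 × 5.302 = 238.6 kip.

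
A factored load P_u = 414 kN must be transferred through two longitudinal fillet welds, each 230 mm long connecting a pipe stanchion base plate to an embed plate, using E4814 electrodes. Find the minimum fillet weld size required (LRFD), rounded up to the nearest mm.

w = 6 mm

E48XX → F_EXX = 480 MPa.
Total weld length L = 460 mm.
Required throat t_e = P_u / (φ × 0.6 F_EXX × L) = 414 / (0.75 × 0.6 × 480 × 460 × 10⁻³) = 4.167 mm.
Required leg w = t_e / 0.707 = 5.893 mm → use 6 mm.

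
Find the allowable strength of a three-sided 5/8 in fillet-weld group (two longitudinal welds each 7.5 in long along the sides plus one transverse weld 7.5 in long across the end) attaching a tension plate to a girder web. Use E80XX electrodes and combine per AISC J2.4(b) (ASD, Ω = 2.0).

R_n/Ω ≈ 255 kip

E80XX → F_EXX = 80 ksi.
t_e = 0.707 × 0.625 = 0.4419 in.
R_nwl = 0.6 × 80 × 0.4419 × 15 = 318.1 kip (longitudinal, 2 welds).
R_nwt = 0.6 × 80 × 0.4419 × 7.5 = 159.1 kip (transverse, base value).
(i) R_nwl + R_nwt = 477.2 kip; (ii) 0.85 R_nwl + 1.5 R_nwt = 509 kip.
R_n = max = 509 kip [governs: (ii)]; R_n/Ω = 254.5 kip.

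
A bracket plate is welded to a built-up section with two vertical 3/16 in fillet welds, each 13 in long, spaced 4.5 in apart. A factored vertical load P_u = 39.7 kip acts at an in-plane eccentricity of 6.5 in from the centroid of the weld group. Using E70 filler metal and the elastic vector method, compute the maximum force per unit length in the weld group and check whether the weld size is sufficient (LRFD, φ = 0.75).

f_max ≈ 4.31 kip/in; NOT adequate

E70XX → F_EXX = 70 ksi.
Total weld length L_w = 26 in. Treat welds as unit-width lines.
Polar moment about centroid: J = 2[d³/12 + d(b/2)²] = 2[13³/12 + 13×2.25²] = 497.8 in³.
Direct shear f_v = P/L_w = 39.7 / 26 = 1.527 kip/in (vertical).
Torsion M = P·e = 39.7 × 6.5 = 258.05 kip·in.
Critical point at (x, y) = (2.25, 6.5) from centroid. f_tx = M·y/J = 3.37 kip/in; f_ty = M·x/J = 1.166 kip/in.
Resultant f_max = √[f_tx² + (f_v + f_ty)²] = √[3.37² + (1.527 + 1.166)²] = 4.314 kip/in.
Capacity per unit length: φr_n = 0.75 × 0.6 × 70 × (0.707 × 0.1875) = 4.176 kip/in.
4.314 > 4.176 → NOT adequate.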